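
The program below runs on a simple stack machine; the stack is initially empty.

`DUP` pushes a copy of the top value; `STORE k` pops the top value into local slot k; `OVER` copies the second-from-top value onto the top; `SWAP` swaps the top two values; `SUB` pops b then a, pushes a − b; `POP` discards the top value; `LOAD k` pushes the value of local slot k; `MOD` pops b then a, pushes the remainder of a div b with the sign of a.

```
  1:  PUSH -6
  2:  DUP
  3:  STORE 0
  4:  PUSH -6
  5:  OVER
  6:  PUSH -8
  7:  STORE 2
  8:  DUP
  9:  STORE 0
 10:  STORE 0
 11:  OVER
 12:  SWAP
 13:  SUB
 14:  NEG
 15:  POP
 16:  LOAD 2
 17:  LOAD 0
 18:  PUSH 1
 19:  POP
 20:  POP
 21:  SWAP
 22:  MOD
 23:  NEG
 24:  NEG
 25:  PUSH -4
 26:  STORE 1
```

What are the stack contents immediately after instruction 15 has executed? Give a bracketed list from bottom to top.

PUSH -6 : -6
DUP     : -6 -6
STORE 0 : -6
PUSH -6 : -6 -6
OVER    : -6 -6 -6
PUSH -8 : -6 -6 -6 -8
STORE 2 : -6 -6 -6
DUP     : -6 -6 -6 -6
STORE 0 : -6 -6 -6
STORE 0 : -6 -6
OVER    : -6 -6 -6
SWAP    : -6 -6 -6
SUB     : -6 0
NEG     : -6 0
POP     : -6

[-6]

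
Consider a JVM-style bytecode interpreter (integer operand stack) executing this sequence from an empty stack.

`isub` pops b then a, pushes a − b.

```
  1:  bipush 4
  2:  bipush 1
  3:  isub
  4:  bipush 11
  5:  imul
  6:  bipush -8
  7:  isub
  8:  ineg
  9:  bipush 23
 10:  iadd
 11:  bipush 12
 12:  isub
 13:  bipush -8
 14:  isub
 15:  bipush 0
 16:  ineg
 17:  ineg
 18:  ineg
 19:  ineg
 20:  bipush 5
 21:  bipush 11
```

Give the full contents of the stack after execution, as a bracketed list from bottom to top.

[-22, 0, 5, 11]

bipush 4  → [4]
bipush 1  → [4, 1]
isub      → [3]
bipush 11 → [3, 11]
imul      → [33]
bipush -8 → [33, -8]
isub      → [41]
ineg      → [-41]
bipush 23 → [-41, 23]
iadd      → [-18]
bipush 12 → [-18, 12]
isub      → [-30]
bipush -8 → [-30, -8]
isub      → [-22]
bipush 0  → [-22, 0]
ineg      → [-22, 0]
ineg      → [-22, 0]
ineg      → [-22, 0]
ineg      → [-22, 0]
bipush 5  → [-22, 0, 5]
bipush 11 → [-22, 0, 5, 11]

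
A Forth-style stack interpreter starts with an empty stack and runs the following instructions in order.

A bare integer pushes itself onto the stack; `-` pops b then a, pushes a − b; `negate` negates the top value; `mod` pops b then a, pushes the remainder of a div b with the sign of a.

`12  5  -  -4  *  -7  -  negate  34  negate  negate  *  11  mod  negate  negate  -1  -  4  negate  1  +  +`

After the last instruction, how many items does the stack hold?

1

12      12
5       12 5
-       7
-4      7 -4
*       -28
-7      -28 -7
-       -21
negate  21
34      21 34
negate  21 -34
negate  21 34
*       714
11      714 11
mod     10
negate  -10
negate  10
-1      10 -1
-       11
4       11 4
negate  11 -4
1       11 -4 1
+       11 -3
+       8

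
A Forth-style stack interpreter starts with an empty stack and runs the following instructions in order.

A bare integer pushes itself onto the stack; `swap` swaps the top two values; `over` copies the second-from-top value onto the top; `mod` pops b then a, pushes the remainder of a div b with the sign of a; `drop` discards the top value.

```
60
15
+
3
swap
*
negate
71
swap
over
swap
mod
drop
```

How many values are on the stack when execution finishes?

1

60     : [60]
15     : [60, 15]
+      : [75]
3      : [75, 3]
swap   : [3, 75]
*      : [225]
negate : [-225]
71     : [-225, 71]
swap   : [71, -225]
over   : [71, -225, 71]
swap   : [71, 71, -225]
mod    : [71, 71]
drop   : [71]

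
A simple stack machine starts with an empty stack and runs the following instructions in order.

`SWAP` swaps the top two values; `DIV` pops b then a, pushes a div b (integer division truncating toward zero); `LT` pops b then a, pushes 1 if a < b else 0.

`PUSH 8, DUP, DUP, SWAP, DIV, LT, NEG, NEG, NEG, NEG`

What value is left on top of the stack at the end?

PUSH 8  8
DUP     8 8
DUP     8 8 8
SWAP    8 8 8
DIV     8 1
LT      0
NEG     0
NEG     0
NEG     0
NEG     0

0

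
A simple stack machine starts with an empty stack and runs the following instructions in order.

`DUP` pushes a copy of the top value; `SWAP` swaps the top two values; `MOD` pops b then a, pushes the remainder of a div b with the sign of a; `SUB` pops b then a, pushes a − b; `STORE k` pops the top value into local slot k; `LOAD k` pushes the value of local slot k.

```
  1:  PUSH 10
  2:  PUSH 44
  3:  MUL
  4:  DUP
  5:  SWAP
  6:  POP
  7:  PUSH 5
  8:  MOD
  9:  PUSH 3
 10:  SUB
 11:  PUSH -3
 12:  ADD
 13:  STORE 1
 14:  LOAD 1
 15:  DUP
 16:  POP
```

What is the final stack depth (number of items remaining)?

1

PUSH 10 : [10]
PUSH 44 : [10, 44]
MUL     : [440]
DUP     : [440, 440]
SWAP    : [440, 440]
POP     : [440]
PUSH 5  : [440, 5]
MOD     : [0]
PUSH 3  : [0, 3]
SUB     : [-3]
PUSH -3 : [-3, -3]
ADD     : [-6]
STORE 1 : []
LOAD 1  : [-6]
DUP     : [-6, -6]
POP     : [-6]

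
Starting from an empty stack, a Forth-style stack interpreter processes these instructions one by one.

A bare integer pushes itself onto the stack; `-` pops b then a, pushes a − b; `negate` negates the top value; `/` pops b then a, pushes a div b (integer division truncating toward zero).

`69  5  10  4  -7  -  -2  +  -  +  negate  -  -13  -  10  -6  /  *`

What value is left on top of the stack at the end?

-88

69     -> 69
5      -> 69 5
10     -> 69 5 10
4      -> 69 5 10 4
-7     -> 69 5 10 4 -7
-      -> 69 5 10 11
-2     -> 69 5 10 11 -2
+      -> 69 5 10 9
-      -> 69 5 1
+      -> 69 6
negate -> 69 -6
-      -> 75
-13    -> 75 -13
-      -> 88
10     -> 88 10
-6     -> 88 10 -6
/      -> 88 -1
*      -> -88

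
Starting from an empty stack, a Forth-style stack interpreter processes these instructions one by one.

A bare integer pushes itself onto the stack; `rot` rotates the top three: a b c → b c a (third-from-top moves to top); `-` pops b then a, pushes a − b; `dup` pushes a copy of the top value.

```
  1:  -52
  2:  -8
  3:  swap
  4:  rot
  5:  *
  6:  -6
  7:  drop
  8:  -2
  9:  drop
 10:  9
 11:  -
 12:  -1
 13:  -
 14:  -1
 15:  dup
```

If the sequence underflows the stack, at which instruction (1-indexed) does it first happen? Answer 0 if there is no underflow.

-52  -> [-52]
-8   -> [-52, -8]
swap -> [-8, -52]
rot  — needs 3 operands, stack has 2 → underflow

4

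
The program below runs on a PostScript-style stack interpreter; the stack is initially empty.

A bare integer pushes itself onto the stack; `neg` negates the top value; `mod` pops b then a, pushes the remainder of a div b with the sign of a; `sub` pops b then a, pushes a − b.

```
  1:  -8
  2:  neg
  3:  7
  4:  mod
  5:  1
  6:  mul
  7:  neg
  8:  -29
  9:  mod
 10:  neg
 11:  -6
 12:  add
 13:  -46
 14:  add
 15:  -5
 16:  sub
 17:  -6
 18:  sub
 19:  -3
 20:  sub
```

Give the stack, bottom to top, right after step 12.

[-5]

-8   -8
neg  8
7    8 7
mod  1
1    1 1
mul  1
neg  -1
-29  -1 -29
mod  -1
neg  1
-6   1 -6
add  -5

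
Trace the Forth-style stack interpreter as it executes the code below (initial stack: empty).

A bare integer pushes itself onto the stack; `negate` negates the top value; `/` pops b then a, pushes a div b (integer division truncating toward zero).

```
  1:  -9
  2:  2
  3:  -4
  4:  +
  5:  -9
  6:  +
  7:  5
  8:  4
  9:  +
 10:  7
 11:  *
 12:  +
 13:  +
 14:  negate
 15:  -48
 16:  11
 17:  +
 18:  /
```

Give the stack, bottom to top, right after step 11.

[-9, -11, 63]

-9 : [-9]
2  : [-9, 2]
-4 : [-9, 2, -4]
+  : [-9, -2]
-9 : [-9, -2, -9]
+  : [-9, -11]
5  : [-9, -11, 5]
4  : [-9, -11, 5, 4]
+  : [-9, -11, 9]
7  : [-9, -11, 9, 7]
*  : [-9, -11, 63]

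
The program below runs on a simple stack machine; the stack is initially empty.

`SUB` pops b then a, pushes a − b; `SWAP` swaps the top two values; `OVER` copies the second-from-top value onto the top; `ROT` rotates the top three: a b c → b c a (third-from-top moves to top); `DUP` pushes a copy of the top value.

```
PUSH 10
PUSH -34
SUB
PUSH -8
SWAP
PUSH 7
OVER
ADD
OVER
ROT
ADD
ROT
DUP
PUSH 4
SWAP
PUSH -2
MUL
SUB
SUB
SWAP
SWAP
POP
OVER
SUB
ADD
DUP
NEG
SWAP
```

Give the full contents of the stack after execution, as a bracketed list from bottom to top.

[-88, 88]

PUSH 10  -> [10]
PUSH -34 -> [10, -34]
SUB      -> [44]
PUSH -8  -> [44, -8]
SWAP     -> [-8, 44]
PUSH 7   -> [-8, 44, 7]
OVER     -> [-8, 44, 7, 44]
ADD      -> [-8, 44, 51]
OVER     -> [-8, 44, 51, 44]
ROT      -> [-8, 51, 44, 44]
ADD      -> [-8, 51, 88]
ROT      -> [51, 88, -8]
DUP      -> [51, 88, -8, -8]
PUSH 4   -> [51, 88, -8, -8, 4]
SWAP     -> [51, 88, -8, 4, -8]
PUSH -2  -> [51, 88, -8, 4, -8, -2]
MUL      -> [51, 88, -8, 4, 16]
SUB      -> [51, 88, -8, -12]
SUB      -> [51, 88, 4]
SWAP     -> [51, 4, 88]
SWAP     -> [51, 88, 4]
POP      -> [51, 88]
OVER     -> [51, 88, 51]
SUB      -> [51, 37]
ADD      -> [88]
DUP      -> [88, 88]
NEG      -> [88, -88]
SWAP     -> [-88, 88]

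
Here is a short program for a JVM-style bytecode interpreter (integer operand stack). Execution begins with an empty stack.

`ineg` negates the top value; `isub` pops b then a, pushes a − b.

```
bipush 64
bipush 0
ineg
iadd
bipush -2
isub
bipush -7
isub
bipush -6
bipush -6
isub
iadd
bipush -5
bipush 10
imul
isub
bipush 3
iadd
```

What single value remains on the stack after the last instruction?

bipush 64  64
bipush 0   64 0
ineg       64 0
iadd       64
bipush -2  64 -2
isub       66
bipush -7  66 -7
isub       73
bipush -6  73 -6
bipush -6  73 -6 -6
isub       73 0
iadd       73
bipush -5  73 -5
bipush 10  73 -5 10
imul       73 -50
isub       123
bipush 3   123 3
iadd       126

126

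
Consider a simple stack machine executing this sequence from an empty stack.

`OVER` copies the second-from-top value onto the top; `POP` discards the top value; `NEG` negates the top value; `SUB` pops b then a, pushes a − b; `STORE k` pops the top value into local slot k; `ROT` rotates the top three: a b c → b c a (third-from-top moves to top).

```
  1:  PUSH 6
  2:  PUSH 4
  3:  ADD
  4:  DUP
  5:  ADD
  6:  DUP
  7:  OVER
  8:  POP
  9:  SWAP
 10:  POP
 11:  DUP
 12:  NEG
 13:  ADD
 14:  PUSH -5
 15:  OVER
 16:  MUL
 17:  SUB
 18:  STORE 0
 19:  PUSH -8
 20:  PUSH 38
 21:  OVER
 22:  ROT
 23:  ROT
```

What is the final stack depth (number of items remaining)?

PUSH 6  -> [6]
PUSH 4  -> [6, 4]
ADD     -> [10]
DUP     -> [10, 10]
ADD     -> [20]
DUP     -> [20, 20]
OVER    -> [20, 20, 20]
POP     -> [20, 20]
SWAP    -> [20, 20]
POP     -> [20]
DUP     -> [20, 20]
NEG     -> [20, -20]
ADD     -> [0]
PUSH -5 -> [0, -5]
OVER    -> [0, -5, 0]
MUL     -> [0, 0]
SUB     -> [0]
STORE 0 -> []
PUSH -8 -> [-8]
PUSH 38 -> [-8, 38]
OVER    -> [-8, 38, -8]
ROT     -> [38, -8, -8]
ROT     -> [-8, -8, 38]

3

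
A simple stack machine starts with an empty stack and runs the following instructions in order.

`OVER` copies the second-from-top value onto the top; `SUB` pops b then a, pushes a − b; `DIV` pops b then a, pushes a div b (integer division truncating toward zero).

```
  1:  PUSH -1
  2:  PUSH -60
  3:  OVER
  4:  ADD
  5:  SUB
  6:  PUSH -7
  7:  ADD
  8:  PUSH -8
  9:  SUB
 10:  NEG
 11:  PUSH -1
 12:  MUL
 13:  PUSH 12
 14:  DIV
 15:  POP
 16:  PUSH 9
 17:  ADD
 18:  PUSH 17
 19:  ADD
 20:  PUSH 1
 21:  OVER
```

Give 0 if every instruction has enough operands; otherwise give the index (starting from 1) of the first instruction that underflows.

PUSH -1  → [-1]
PUSH -60 → [-1, -60]
OVER     → [-1, -60, -1]
ADD      → [-1, -61]
SUB      → [60]
PUSH -7  → [60, -7]
ADD      → [53]
PUSH -8  → [53, -8]
SUB      → [61]
NEG      → [-61]
PUSH -1  → [-61, -1]
MUL      → [61]
PUSH 12  → [61, 12]
DIV      → [5]
POP      → []
PUSH 9   → [9]
ADD  — needs 2 operands, stack has 1 → underflow

17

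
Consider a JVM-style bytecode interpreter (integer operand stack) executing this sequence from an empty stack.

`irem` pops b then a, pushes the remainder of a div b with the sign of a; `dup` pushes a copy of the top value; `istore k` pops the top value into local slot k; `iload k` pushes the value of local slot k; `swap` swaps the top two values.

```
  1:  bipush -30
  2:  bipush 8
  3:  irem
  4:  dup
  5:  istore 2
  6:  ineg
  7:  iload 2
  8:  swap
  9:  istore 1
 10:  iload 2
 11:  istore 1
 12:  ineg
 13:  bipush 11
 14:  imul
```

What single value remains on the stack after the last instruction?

66

bipush -30 → -30
bipush 8   → -30 8
irem       → -6
dup        → -6 -6
istore 2   → -6
ineg       → 6
iload 2    → 6 -6
swap       → -6 6
istore 1   → -6
iload 2    → -6 -6
istore 1   → -6
ineg       → 6
bipush 11  → 6 11
imul       → 66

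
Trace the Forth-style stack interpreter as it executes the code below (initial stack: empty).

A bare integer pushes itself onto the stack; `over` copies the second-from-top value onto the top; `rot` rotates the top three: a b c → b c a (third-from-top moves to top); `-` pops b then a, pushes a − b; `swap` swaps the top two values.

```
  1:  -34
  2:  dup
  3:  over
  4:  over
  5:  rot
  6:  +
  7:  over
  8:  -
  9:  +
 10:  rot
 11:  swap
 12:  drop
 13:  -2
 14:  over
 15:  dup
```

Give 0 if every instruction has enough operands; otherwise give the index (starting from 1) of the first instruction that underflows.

-34  → [-34]
dup  → [-34, -34]
over → [-34, -34, -34]
over → [-34, -34, -34, -34]
rot  → [-34, -34, -34, -34]
+    → [-34, -34, -68]
over → [-34, -34, -68, -34]
-    → [-34, -34, -34]
+    → [-34, -68]
rot  — needs 3 operands, stack has 2 → underflow

10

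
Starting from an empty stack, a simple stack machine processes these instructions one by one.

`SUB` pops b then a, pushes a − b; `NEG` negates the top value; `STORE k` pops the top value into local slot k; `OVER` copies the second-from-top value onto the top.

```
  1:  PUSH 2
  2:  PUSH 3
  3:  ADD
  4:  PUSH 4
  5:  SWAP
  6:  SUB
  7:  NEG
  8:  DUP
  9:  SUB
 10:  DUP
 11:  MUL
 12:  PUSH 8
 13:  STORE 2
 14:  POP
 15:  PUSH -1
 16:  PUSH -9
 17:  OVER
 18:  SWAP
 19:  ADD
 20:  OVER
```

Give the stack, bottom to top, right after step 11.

PUSH 2 → [2]
PUSH 3 → [2, 3]
ADD    → [5]
PUSH 4 → [5, 4]
SWAP   → [4, 5]
SUB    → [-1]
NEG    → [1]
DUP    → [1, 1]
SUB    → [0]
DUP    → [0, 0]
MUL    → [0]

[0]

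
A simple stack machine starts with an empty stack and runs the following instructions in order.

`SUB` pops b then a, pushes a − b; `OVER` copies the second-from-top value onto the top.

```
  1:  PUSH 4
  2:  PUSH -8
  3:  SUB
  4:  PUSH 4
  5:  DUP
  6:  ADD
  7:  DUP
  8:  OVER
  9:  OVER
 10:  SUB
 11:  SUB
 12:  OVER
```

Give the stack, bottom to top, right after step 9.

PUSH 4  → [4]
PUSH -8 → [4, -8]
SUB     → [12]
PUSH 4  → [12, 4]
DUP     → [12, 4, 4]
ADD     → [12, 8]
DUP     → [12, 8, 8]
OVER    → [12, 8, 8, 8]
OVER    → [12, 8, 8, 8, 8]

[12, 8, 8, 8, 8]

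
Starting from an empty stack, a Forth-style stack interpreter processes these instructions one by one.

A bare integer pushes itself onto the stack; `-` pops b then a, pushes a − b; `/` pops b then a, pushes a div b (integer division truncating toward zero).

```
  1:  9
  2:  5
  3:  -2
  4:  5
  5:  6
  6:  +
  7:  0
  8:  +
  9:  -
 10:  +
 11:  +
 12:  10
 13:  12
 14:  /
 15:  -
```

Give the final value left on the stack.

9  -> [9]
5  -> [9, 5]
-2 -> [9, 5, -2]
5  -> [9, 5, -2, 5]
6  -> [9, 5, -2, 5, 6]
+  -> [9, 5, -2, 11]
0  -> [9, 5, -2, 11, 0]
+  -> [9, 5, -2, 11]
-  -> [9, 5, -13]
+  -> [9, -8]
+  -> [1]
10 -> [1, 10]
12 -> [1, 10, 12]
/  -> [1, 0]
-  -> [1]

1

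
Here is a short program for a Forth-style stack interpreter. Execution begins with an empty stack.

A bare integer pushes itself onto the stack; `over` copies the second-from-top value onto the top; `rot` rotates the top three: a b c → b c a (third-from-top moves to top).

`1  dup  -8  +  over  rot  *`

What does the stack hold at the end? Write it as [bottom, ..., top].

1    → [1]
dup  → [1, 1]
-8   → [1, 1, -8]
+    → [1, -7]
over → [1, -7, 1]
rot  → [-7, 1, 1]
*    → [-7, 1]

[-7, 1]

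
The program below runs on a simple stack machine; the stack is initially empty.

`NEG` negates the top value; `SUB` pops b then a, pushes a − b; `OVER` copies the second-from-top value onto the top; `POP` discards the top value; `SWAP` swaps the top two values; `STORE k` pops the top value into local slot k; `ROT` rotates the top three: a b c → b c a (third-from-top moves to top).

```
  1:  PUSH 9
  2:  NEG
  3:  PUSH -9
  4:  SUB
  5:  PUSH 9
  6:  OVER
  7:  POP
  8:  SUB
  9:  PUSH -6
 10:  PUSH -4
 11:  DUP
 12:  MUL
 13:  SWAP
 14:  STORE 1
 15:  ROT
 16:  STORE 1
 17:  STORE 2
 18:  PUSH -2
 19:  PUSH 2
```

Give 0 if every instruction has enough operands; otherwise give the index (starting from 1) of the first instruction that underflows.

PUSH 9  : 9
NEG     : -9
PUSH -9 : -9 -9
SUB     : 0
PUSH 9  : 0 9
OVER    : 0 9 0
POP     : 0 9
SUB     : -9
PUSH -6 : -9 -6
PUSH -4 : -9 -6 -4
DUP     : -9 -6 -4 -4
MUL     : -9 -6 16
SWAP    : -9 16 -6
STORE 1 : -9 16
ROT  — needs 3 operands, stack has 2 → underflow

15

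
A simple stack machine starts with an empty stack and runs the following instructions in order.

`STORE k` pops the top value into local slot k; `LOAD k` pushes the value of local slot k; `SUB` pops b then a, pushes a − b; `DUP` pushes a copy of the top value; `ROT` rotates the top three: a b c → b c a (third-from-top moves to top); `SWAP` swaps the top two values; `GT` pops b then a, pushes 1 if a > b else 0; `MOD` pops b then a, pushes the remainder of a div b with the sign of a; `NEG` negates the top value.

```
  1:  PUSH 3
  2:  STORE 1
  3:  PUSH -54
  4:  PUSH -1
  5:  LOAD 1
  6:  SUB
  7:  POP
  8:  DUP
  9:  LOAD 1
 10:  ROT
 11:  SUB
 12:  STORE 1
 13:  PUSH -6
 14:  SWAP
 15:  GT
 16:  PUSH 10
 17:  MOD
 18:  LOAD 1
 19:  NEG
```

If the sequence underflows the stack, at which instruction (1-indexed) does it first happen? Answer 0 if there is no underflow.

0

PUSH 3   → [3]
STORE 1  → []
PUSH -54 → [-54]
PUSH -1  → [-54, -1]
LOAD 1   → [-54, -1, 3]
SUB      → [-54, -4]
POP      → [-54]
DUP      → [-54, -54]
LOAD 1   → [-54, -54, 3]
ROT      → [-54, 3, -54]
SUB      → [-54, 57]
STORE 1  → [-54]
PUSH -6  → [-54, -6]
SWAP     → [-6, -54]
GT       → [1]
PUSH 10  → [1, 10]
MOD      → [1]
LOAD 1   → [1, 57]
NEG      → [1, -57]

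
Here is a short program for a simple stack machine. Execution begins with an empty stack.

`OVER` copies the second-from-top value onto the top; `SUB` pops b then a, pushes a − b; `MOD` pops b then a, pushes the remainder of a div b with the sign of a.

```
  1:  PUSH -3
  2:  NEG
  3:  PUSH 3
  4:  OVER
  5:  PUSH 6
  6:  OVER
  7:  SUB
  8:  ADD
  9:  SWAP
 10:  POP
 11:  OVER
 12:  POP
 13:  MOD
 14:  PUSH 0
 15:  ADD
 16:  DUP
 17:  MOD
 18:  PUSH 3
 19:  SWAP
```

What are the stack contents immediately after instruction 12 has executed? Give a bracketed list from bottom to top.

PUSH -3 : -3
NEG     : 3
PUSH 3  : 3 3
OVER    : 3 3 3
PUSH 6  : 3 3 3 6
OVER    : 3 3 3 6 3
SUB     : 3 3 3 3
ADD     : 3 3 6
SWAP    : 3 6 3
POP     : 3 6
OVER    : 3 6 3
POP     : 3 6

[3, 6]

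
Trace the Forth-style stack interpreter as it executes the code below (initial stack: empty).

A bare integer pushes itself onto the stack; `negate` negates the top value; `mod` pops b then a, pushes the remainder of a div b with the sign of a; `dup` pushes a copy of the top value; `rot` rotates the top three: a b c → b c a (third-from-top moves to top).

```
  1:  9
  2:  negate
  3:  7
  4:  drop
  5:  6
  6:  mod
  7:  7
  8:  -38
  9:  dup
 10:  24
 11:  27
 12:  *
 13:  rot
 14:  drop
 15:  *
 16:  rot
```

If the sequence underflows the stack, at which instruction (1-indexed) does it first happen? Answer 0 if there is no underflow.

9       [9]
negate  [-9]
7       [-9, 7]
drop    [-9]
6       [-9, 6]
mod     [-3]
7       [-3, 7]
-38     [-3, 7, -38]
dup     [-3, 7, -38, -38]
24      [-3, 7, -38, -38, 24]
27      [-3, 7, -38, -38, 24, 27]
*       [-3, 7, -38, -38, 648]
rot     [-3, 7, -38, 648, -38]
drop    [-3, 7, -38, 648]
*       [-3, 7, -24624]
rot     [7, -24624, -3]

0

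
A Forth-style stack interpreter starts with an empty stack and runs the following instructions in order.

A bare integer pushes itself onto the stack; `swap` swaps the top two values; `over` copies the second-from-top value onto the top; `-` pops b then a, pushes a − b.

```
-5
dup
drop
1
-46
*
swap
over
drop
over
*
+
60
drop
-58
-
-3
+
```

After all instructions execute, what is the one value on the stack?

-5   → -5
dup  → -5 -5
drop → -5
1    → -5 1
-46  → -5 1 -46
*    → -5 -46
swap → -46 -5
over → -46 -5 -46
drop → -46 -5
over → -46 -5 -46
*    → -46 230
+    → 184
60   → 184 60
drop → 184
-58  → 184 -58
-    → 242
-3   → 242 -3
+    → 239

239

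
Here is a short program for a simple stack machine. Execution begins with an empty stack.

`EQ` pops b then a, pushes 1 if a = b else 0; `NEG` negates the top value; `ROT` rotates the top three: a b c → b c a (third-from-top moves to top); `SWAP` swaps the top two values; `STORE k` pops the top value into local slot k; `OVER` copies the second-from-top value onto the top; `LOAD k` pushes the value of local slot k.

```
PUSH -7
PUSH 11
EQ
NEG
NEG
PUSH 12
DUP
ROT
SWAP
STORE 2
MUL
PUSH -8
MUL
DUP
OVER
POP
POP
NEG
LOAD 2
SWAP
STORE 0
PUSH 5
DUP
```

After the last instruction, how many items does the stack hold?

PUSH -7 -> [-7]
PUSH 11 -> [-7, 11]
EQ      -> [0]
NEG     -> [0]
NEG     -> [0]
PUSH 12 -> [0, 12]
DUP     -> [0, 12, 12]
ROT     -> [12, 12, 0]
SWAP    -> [12, 0, 12]
STORE 2 -> [12, 0]
MUL     -> [0]
PUSH -8 -> [0, -8]
MUL     -> [0]
DUP     -> [0, 0]
OVER    -> [0, 0, 0]
POP     -> [0, 0]
POP     -> [0]
NEG     -> [0]
LOAD 2  -> [0, 12]
SWAP    -> [12, 0]
STORE 0 -> [12]
PUSH 5  -> [12, 5]
DUP     -> [12, 5, 5]

3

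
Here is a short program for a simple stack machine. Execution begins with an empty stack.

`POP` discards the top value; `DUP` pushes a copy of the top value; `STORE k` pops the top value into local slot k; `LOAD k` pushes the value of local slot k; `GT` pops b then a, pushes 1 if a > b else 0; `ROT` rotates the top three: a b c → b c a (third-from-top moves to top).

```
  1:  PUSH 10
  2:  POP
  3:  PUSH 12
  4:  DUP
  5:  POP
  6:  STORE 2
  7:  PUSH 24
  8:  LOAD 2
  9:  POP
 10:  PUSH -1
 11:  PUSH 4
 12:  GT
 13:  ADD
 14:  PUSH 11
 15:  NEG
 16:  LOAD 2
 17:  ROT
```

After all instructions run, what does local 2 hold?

12

PUSH 10 -> [10]
POP     -> []
PUSH 12 -> [12]
DUP     -> [12, 12]
POP     -> [12]
STORE 2 -> []
PUSH 24 -> [24]
LOAD 2  -> [24, 12]
POP     -> [24]
PUSH -1 -> [24, -1]
PUSH 4  -> [24, -1, 4]
GT      -> [24, 0]
ADD     -> [24]
PUSH 11 -> [24, 11]
NEG     -> [24, -11]
LOAD 2  -> [24, -11, 12]
ROT     -> [-11, 12, 24]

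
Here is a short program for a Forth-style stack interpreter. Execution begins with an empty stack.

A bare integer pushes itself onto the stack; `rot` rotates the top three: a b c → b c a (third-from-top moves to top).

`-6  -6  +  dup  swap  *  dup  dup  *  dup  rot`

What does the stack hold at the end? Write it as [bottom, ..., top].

-6    -6
-6    -6 -6
+     -12
dup   -12 -12
swap  -12 -12
*     144
dup   144 144
dup   144 144 144
*     144 20736
dup   144 20736 20736
rot   20736 20736 144

[20736, 20736, 144]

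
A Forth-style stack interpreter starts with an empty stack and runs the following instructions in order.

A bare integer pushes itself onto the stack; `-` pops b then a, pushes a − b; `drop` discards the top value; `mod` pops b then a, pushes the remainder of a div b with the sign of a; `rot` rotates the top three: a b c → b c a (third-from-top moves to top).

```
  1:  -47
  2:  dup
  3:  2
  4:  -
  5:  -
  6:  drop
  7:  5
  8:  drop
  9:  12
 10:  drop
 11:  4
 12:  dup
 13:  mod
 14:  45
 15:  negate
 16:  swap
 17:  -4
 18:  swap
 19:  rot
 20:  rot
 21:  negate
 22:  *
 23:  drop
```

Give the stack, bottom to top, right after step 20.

-47    -> -47
dup    -> -47 -47
2      -> -47 -47 2
-      -> -47 -49
-      -> 2
drop   -> (empty)
5      -> 5
drop   -> (empty)
12     -> 12
drop   -> (empty)
4      -> 4
dup    -> 4 4
mod    -> 0
45     -> 0 45
negate -> 0 -45
swap   -> -45 0
-4     -> -45 0 -4
swap   -> -45 -4 0
rot    -> -4 0 -45
rot    -> 0 -45 -4

[0, -45, -4]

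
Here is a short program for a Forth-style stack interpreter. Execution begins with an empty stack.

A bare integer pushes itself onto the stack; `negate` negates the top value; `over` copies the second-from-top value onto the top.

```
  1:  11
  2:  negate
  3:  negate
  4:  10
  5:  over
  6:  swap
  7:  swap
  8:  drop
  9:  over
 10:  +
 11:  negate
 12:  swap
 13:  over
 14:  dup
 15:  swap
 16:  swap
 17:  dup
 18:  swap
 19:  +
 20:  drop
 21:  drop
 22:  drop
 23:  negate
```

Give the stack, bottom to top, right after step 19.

[-21, 11, -21, -42]

11     : 11
negate : -11
negate : 11
10     : 11 10
over   : 11 10 11
swap   : 11 11 10
swap   : 11 10 11
drop   : 11 10
over   : 11 10 11
+      : 11 21
negate : 11 -21
swap   : -21 11
over   : -21 11 -21
dup    : -21 11 -21 -21
swap   : -21 11 -21 -21
swap   : -21 11 -21 -21
dup    : -21 11 -21 -21 -21
swap   : -21 11 -21 -21 -21
+      : -21 11 -21 -42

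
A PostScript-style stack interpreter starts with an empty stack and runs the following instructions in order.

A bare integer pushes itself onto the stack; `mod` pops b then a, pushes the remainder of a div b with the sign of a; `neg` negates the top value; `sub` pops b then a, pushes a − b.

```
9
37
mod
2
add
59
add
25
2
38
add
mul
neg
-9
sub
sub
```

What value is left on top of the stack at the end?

9   : [9]
37  : [9, 37]
mod : [9]
2   : [9, 2]
add : [11]
59  : [11, 59]
add : [70]
25  : [70, 25]
2   : [70, 25, 2]
38  : [70, 25, 2, 38]
add : [70, 25, 40]
mul : [70, 1000]
neg : [70, -1000]
-9  : [70, -1000, -9]
sub : [70, -991]
sub : [1061]

1061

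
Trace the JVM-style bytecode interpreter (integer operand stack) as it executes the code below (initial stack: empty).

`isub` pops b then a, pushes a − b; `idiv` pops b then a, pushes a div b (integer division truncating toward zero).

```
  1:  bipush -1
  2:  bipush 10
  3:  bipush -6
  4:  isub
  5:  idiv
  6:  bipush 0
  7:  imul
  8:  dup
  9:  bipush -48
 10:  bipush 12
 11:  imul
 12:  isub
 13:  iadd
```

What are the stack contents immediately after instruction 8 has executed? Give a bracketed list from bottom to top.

[0, 0]

bipush -1 : [-1]
bipush 10 : [-1, 10]
bipush -6 : [-1, 10, -6]
isub      : [-1, 16]
idiv      : [0]
bipush 0  : [0, 0]
imul      : [0]
dup       : [0, 0]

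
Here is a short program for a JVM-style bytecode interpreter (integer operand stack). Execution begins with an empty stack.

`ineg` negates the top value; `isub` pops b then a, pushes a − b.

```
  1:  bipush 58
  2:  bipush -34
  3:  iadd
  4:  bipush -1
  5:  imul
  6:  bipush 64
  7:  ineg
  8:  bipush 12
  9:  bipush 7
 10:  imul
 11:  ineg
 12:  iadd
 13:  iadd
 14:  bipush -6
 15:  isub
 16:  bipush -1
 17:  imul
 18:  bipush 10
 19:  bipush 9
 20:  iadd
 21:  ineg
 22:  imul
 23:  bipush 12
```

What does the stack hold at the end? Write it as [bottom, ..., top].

[-3154, 12]

bipush 58  -> [58]
bipush -34 -> [58, -34]
iadd       -> [24]
bipush -1  -> [24, -1]
imul       -> [-24]
bipush 64  -> [-24, 64]
ineg       -> [-24, -64]
bipush 12  -> [-24, -64, 12]
bipush 7   -> [-24, -64, 12, 7]
imul       -> [-24, -64, 84]
ineg       -> [-24, -64, -84]
iadd       -> [-24, -148]
iadd       -> [-172]
bipush -6  -> [-172, -6]
isub       -> [-166]
bipush -1  -> [-166, -1]
imul       -> [166]
bipush 10  -> [166, 10]
bipush 9   -> [166, 10, 9]
iadd       -> [166, 19]
ineg       -> [166, -19]
imul       -> [-3154]
bipush 12  -> [-3154, 12]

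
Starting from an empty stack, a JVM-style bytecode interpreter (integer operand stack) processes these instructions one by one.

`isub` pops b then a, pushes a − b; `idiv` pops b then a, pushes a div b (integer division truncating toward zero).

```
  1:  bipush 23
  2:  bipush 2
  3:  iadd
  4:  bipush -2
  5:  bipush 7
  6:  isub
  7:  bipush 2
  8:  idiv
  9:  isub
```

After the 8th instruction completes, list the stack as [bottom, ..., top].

bipush 23  23
bipush 2   23 2
iadd       25
bipush -2  25 -2
bipush 7   25 -2 7
isub       25 -9
bipush 2   25 -9 2
idiv       25 -4

[25, -4]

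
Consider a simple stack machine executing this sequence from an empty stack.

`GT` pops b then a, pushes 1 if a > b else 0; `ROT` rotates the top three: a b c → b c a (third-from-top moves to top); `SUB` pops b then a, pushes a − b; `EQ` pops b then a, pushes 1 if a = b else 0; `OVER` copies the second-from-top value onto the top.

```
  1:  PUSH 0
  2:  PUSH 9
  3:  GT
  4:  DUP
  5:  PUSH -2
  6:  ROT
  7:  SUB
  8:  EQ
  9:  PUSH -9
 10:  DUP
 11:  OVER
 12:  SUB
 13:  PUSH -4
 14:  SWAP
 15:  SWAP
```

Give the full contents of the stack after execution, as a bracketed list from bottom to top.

[0, -9, 0, -4]

PUSH 0   0
PUSH 9   0 9
GT       0
DUP      0 0
PUSH -2  0 0 -2
ROT      0 -2 0
SUB      0 -2
EQ       0
PUSH -9  0 -9
DUP      0 -9 -9
OVER     0 -9 -9 -9
SUB      0 -9 0
PUSH -4  0 -9 0 -4
SWAP     0 -9 -4 0
SWAP     0 -9 0 -4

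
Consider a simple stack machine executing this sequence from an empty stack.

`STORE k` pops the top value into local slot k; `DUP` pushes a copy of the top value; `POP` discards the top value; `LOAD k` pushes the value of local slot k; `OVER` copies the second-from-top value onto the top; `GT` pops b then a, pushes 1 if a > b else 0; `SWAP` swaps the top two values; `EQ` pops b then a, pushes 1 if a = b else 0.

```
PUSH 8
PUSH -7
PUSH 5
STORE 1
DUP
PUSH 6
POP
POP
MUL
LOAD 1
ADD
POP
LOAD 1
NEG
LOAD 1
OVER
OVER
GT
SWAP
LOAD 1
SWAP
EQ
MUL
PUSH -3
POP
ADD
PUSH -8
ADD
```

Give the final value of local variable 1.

5

PUSH 8   8
PUSH -7  8 -7
PUSH 5   8 -7 5
STORE 1  8 -7
DUP      8 -7 -7
PUSH 6   8 -7 -7 6
POP      8 -7 -7
POP      8 -7
MUL      -56
LOAD 1   -56 5
ADD      -51
POP      (empty)
LOAD 1   5
NEG      -5
LOAD 1   -5 5
OVER     -5 5 -5
OVER     -5 5 -5 5
GT       -5 5 0
SWAP     -5 0 5
LOAD 1   -5 0 5 5
SWAP     -5 0 5 5
EQ       -5 0 1
MUL      -5 0
PUSH -3  -5 0 -3
POP      -5 0
ADD      -5
PUSH -8  -5 -8
ADD      -13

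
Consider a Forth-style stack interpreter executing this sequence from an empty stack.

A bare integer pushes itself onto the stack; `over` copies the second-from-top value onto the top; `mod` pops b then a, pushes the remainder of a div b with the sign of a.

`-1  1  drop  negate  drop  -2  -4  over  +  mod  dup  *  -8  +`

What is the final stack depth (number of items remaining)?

-1     → [-1]
1      → [-1, 1]
drop   → [-1]
negate → [1]
drop   → []
-2     → [-2]
-4     → [-2, -4]
over   → [-2, -4, -2]
+      → [-2, -6]
mod    → [-2]
dup    → [-2, -2]
*      → [4]
-8     → [4, -8]
+      → [-4]

1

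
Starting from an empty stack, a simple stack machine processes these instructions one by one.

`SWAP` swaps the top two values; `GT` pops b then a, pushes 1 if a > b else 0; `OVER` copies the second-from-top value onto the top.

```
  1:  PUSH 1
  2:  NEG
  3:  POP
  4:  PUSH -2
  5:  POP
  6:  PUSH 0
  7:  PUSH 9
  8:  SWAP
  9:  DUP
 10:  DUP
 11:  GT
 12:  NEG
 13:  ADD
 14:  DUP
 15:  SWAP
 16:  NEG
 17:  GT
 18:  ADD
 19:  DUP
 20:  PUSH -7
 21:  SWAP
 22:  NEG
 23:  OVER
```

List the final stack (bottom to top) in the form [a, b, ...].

[9, -7, -9, -7]

PUSH 1  : 1
NEG     : -1
POP     : (empty)
PUSH -2 : -2
POP     : (empty)
PUSH 0  : 0
PUSH 9  : 0 9
SWAP    : 9 0
DUP     : 9 0 0
DUP     : 9 0 0 0
GT      : 9 0 0
NEG     : 9 0 0
ADD     : 9 0
DUP     : 9 0 0
SWAP    : 9 0 0
NEG     : 9 0 0
GT      : 9 0
ADD     : 9
DUP     : 9 9
PUSH -7 : 9 9 -7
SWAP    : 9 -7 9
NEG     : 9 -7 -9
OVER    : 9 -7 -9 -7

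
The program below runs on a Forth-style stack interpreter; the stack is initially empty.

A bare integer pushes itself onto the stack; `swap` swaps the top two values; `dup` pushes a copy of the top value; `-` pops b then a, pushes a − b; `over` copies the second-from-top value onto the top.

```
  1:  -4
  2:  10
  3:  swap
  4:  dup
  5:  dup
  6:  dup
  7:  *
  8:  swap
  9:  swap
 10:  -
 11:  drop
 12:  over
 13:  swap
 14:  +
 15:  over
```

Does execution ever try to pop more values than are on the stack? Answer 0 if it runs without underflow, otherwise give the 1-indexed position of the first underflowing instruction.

0

-4   → -4
10   → -4 10
swap → 10 -4
dup  → 10 -4 -4
dup  → 10 -4 -4 -4
dup  → 10 -4 -4 -4 -4
*    → 10 -4 -4 16
swap → 10 -4 16 -4
swap → 10 -4 -4 16
-    → 10 -4 -20
drop → 10 -4
over → 10 -4 10
swap → 10 10 -4
+    → 10 6
over → 10 6 10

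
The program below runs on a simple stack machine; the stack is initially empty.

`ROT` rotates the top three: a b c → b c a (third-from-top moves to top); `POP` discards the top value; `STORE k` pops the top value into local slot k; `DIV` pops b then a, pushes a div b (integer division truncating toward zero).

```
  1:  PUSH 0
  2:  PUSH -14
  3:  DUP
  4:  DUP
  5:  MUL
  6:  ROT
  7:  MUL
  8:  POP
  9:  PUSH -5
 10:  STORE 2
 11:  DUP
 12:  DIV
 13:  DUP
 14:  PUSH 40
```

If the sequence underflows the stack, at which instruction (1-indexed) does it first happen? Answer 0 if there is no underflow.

0

PUSH 0   : [0]
PUSH -14 : [0, -14]
DUP      : [0, -14, -14]
DUP      : [0, -14, -14, -14]
MUL      : [0, -14, 196]
ROT      : [-14, 196, 0]
MUL      : [-14, 0]
POP      : [-14]
PUSH -5  : [-14, -5]
STORE 2  : [-14]
DUP      : [-14, -14]
DIV      : [1]
DUP      : [1, 1]
PUSH 40  : [1, 1, 40]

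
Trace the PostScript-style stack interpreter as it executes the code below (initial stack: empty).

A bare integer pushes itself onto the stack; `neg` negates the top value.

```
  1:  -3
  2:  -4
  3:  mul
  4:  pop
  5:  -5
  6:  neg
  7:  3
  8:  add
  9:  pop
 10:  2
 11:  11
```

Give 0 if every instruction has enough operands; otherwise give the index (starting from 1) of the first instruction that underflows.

0

-3   -3
-4   -3 -4
mul  12
pop  (empty)
-5   -5
neg  5
3    5 3
add  8
pop  (empty)
2    2
11   2 11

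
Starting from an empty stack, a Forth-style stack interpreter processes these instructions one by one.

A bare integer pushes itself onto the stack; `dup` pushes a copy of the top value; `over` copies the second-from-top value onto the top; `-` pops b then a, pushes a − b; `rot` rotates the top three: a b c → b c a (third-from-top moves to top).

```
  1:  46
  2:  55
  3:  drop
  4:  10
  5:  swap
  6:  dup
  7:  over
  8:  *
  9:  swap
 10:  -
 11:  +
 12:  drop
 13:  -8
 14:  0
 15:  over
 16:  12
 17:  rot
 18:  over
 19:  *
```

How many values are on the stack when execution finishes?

46   -> 46
55   -> 46 55
drop -> 46
10   -> 46 10
swap -> 10 46
dup  -> 10 46 46
over -> 10 46 46 46
*    -> 10 46 2116
swap -> 10 2116 46
-    -> 10 2070
+    -> 2080
drop -> (empty)
-8   -> -8
0    -> -8 0
over -> -8 0 -8
12   -> -8 0 -8 12
rot  -> -8 -8 12 0
over -> -8 -8 12 0 12
*    -> -8 -8 12 0

4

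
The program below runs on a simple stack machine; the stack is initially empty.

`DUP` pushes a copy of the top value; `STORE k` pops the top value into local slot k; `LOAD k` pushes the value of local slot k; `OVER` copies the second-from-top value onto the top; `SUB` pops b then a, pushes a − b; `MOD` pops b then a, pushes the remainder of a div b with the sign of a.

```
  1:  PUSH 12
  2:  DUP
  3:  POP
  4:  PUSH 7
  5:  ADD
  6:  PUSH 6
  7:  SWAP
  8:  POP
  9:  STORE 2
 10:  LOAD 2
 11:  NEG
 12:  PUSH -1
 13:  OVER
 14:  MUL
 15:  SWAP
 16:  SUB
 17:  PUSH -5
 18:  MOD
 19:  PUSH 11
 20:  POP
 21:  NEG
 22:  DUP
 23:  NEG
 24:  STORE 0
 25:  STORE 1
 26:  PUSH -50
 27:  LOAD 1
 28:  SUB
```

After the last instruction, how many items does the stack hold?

PUSH 12   12
DUP       12 12
POP       12
PUSH 7    12 7
ADD       19
PUSH 6    19 6
SWAP      6 19
POP       6
STORE 2   (empty)
LOAD 2    6
NEG       -6
PUSH -1   -6 -1
OVER      -6 -1 -6
MUL       -6 6
SWAP      6 -6
SUB       12
PUSH -5   12 -5
MOD       2
PUSH 11   2 11
POP       2
NEG       -2
DUP       -2 -2
NEG       -2 2
STORE 0   -2
STORE 1   (empty)
PUSH -50  -50
LOAD 1    -50 -2
SUB       -48

1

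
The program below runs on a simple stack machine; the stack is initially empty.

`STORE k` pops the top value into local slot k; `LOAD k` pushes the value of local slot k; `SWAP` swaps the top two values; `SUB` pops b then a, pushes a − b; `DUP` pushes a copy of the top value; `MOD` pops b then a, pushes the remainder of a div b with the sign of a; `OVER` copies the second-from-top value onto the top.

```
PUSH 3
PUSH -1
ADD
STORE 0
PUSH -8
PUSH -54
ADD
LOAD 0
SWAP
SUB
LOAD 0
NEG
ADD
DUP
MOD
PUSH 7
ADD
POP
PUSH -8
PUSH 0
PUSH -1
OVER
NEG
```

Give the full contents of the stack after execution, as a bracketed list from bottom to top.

[-8, 0, -1, 0]

PUSH 3   -> 3
PUSH -1  -> 3 -1
ADD      -> 2
STORE 0  -> (empty)
PUSH -8  -> -8
PUSH -54 -> -8 -54
ADD      -> -62
LOAD 0   -> -62 2
SWAP     -> 2 -62
SUB      -> 64
LOAD 0   -> 64 2
NEG      -> 64 -2
ADD      -> 62
DUP      -> 62 62
MOD      -> 0
PUSH 7   -> 0 7
ADD      -> 7
POP      -> (empty)
PUSH -8  -> -8
PUSH 0   -> -8 0
PUSH -1  -> -8 0 -1
OVER     -> -8 0 -1 0
NEG      -> -8 0 -1 0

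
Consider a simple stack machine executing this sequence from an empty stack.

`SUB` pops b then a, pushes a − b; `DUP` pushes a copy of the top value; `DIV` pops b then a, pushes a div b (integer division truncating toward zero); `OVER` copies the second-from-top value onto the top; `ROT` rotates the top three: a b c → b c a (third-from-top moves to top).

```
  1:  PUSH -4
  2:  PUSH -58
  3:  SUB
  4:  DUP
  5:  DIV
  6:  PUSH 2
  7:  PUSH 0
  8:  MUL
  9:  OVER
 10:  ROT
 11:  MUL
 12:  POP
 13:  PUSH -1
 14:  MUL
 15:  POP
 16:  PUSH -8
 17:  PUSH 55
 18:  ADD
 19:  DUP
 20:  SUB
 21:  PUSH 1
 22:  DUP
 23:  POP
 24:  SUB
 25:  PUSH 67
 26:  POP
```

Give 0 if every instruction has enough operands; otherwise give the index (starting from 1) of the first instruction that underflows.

PUSH -4  -> -4
PUSH -58 -> -4 -58
SUB      -> 54
DUP      -> 54 54
DIV      -> 1
PUSH 2   -> 1 2
PUSH 0   -> 1 2 0
MUL      -> 1 0
OVER     -> 1 0 1
ROT      -> 0 1 1
MUL      -> 0 1
POP      -> 0
PUSH -1  -> 0 -1
MUL      -> 0
POP      -> (empty)
PUSH -8  -> -8
PUSH 55  -> -8 55
ADD      -> 47
DUP      -> 47 47
SUB      -> 0
PUSH 1   -> 0 1
DUP      -> 0 1 1
POP      -> 0 1
SUB      -> -1
PUSH 67  -> -1 67
POP      -> -1

0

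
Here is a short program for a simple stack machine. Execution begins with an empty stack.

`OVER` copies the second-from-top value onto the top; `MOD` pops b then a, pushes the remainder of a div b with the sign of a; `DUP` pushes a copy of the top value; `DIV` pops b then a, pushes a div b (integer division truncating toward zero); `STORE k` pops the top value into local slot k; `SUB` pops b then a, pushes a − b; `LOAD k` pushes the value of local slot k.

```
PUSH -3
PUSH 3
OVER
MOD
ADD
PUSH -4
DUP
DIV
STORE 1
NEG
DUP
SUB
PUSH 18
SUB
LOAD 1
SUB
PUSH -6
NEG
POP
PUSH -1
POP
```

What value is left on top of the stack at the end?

-19

PUSH -3  -3
PUSH 3   -3 3
OVER     -3 3 -3
MOD      -3 0
ADD      -3
PUSH -4  -3 -4
DUP      -3 -4 -4
DIV      -3 1
STORE 1  -3
NEG      3
DUP      3 3
SUB      0
PUSH 18  0 18
SUB      -18
LOAD 1   -18 1
SUB      -19
PUSH -6  -19 -6
NEG      -19 6
POP      -19
PUSH -1  -19 -1
POP      -19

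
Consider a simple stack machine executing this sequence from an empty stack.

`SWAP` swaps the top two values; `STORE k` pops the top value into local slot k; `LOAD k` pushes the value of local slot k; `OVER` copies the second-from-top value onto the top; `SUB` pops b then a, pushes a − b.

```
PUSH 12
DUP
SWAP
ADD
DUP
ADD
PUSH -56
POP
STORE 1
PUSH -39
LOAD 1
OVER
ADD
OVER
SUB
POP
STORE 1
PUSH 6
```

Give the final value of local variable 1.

-39

PUSH 12  -> 12
DUP      -> 12 12
SWAP     -> 12 12
ADD      -> 24
DUP      -> 24 24
ADD      -> 48
PUSH -56 -> 48 -56
POP      -> 48
STORE 1  -> (empty)
PUSH -39 -> -39
LOAD 1   -> -39 48
OVER     -> -39 48 -39
ADD      -> -39 9
OVER     -> -39 9 -39
SUB      -> -39 48
POP      -> -39
STORE 1  -> (empty)
PUSH 6   -> 6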